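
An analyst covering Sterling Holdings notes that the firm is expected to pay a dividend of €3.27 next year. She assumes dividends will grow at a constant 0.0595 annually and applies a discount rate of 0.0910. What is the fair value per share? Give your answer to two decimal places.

€103.81

Gordon growth model: P₀ = D₁/(r − g), with D₁ = 3.27 given directly.
P₀ = 3.2700 / (0.091 − 0.0595) = 3.2700 / 0.0315 = 103.8095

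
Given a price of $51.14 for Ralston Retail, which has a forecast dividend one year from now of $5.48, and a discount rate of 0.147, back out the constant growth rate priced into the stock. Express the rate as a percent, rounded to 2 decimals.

3.98%

From P₀ = D₁/(r − g), the implied growth is g = r − D₁/P₀.
g = 0.147 − 5.48/51.14 = 0.147 − 0.10716 = 0.03984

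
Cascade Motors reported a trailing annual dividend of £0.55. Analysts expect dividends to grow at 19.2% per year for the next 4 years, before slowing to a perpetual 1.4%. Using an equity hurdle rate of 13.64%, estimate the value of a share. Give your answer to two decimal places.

£8.00

Two-stage DDM. Project D₁…D_4 at 0.192, terminal growth 0.014, discount at r = 0.1364.
D_1 = 0.6556
D_2 = 0.7815
D_3 = 0.9315
D_4 = 1.1104
Terminal value at t=4: TV = D_5/(r−g) = 1.1259/(0.1364−0.014) = 9.1987
P₀ = 0.6556/(1+0.1364)^1 + 0.7815/(1+0.1364)^2 + 0.9315/(1+0.1364)^3 + 1.1104/(1+0.1364)^4 + 9.1987/(1+0.1364)^4 = 7.9983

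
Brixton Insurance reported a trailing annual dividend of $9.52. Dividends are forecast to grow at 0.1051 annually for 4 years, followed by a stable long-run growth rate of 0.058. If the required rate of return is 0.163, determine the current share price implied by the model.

Two-stage DDM. Project D₁…D_4 at 0.1051, terminal growth 0.058, discount at r = 0.163.
D_1 = 10.5206
D_2 = 11.6263
D_3 = 12.8482
D_4 = 14.1985
Terminal value at t=4: TV = D_5/(r−g) = 15.0220/(0.163−0.058) = 143.0671
P₀ = 10.5206/(1+0.163)^1 + 11.6263/(1+0.163)^2 + 12.8482/(1+0.163)^3 + 14.1985/(1+0.163)^4 + 143.0671/(1+0.163)^4 = 111.7731

$111.77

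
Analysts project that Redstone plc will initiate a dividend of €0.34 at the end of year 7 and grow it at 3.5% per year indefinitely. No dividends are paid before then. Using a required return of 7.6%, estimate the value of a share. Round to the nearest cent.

€5.34

Deferred-dividend DDM. At t=6 the remaining stream is a growing perpetuity with first payment D_7 = 0.34.
V_6 = D_7/(r−g) = 0.34/(0.076−0.035) = 8.2927
P₀ = V_6/(1+r)^6 = 8.2927/(1+0.076)^6 = 5.3434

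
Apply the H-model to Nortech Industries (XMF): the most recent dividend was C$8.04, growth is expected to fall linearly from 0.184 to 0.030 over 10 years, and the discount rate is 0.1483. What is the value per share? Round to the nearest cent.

H-model: P₀ = D₀[(1+g_L) + H(g_S−g_L)]/(r−g_L), with H = 10/2 = 5.
P₀ = 8.04 × [(1+0.03) + 5×(0.184−0.03)] / (0.1483−0.03)
   = 8.04 × 1.8000 / 0.1183 = 122.3331

C$122.33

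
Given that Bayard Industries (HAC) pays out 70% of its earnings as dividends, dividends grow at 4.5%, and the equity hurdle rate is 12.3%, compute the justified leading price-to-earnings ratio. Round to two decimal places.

Justified leading P/E = b/(r−g) = 0.70/(0.123−0.045) = 8.9744

8.97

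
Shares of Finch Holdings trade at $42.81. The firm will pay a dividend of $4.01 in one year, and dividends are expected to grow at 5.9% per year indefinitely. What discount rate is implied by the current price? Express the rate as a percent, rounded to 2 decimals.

Rearranging the constant-growth DDM: r = D₁/P₀ + g.
r = 4.0100 / 42.81 + 0.059 = 0.09367 + 0.059 = 0.15267

15.27%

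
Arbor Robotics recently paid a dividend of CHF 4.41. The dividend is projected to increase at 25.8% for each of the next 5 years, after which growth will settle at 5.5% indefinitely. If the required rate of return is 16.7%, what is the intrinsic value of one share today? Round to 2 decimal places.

CHF 88.24

Two-stage DDM. Project D₁…D_5 at 0.258, terminal growth 0.055, discount at r = 0.167.
D_1 = 5.5478
D_2 = 6.9791
D_3 = 8.7797
D_4 = 11.0449
D_5 = 13.8945
Terminal value at t=5: TV = D_6/(r−g) = 14.6587/(0.167−0.055) = 130.8809
P₀ = 5.5478/(1+0.167)^1 + 6.9791/(1+0.167)^2 + 8.7797/(1+0.167)^3 + 11.0449/(1+0.167)^4 + 13.8945/(1+0.167)^5 + 130.8809/(1+0.167)^5 = 88.2444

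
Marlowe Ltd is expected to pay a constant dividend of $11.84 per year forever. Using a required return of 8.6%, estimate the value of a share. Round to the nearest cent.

$137.67

Zero-growth DDM (perpetuity): P₀ = D/r = 11.84 / 0.086 = 137.6744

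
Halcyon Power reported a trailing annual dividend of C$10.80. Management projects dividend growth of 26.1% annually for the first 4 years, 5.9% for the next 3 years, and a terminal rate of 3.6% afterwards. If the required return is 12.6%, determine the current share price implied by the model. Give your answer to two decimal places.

C$265.61

Three-stage DDM. Project D₁…D_7; terminal Gordon value at t=7 with g = 0.036; discount at r = 0.126.
D_1 = 13.6188
D_2 = 17.1733
D_3 = 21.6555
D_4 = 27.3076
D_5 = 28.9188
D_6 = 30.6250
D_7 = 32.4319
TV_7 = 33.5994/(0.126−0.036) = 373.3269
P₀ = Σ Dₜ/(1+r)ᵗ + TV_7/(1+r)^7 = 265.6059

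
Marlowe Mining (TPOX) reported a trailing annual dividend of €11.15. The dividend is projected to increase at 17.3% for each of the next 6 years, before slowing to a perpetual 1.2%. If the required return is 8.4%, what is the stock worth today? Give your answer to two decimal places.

€340.60

Two-stage DDM. Project D₁…D_6 at 0.173, terminal growth 0.012, discount at r = 0.084.
D_1 = 13.0790
D_2 = 15.3416
D_3 = 17.9957
D_4 = 21.1090
D_5 = 24.7608
D_6 = 29.0444
Terminal value at t=6: TV = D_7/(r−g) = 29.3930/(0.084−0.012) = 408.2357
P₀ = 13.0790/(1+0.084)^1 + 15.3416/(1+0.084)^2 + 17.9957/(1+0.084)^3 + 21.1090/(1+0.084)^4 + 24.7608/(1+0.084)^5 + 29.0444/(1+0.084)^6 + 408.2357/(1+0.084)^6 = 340.5963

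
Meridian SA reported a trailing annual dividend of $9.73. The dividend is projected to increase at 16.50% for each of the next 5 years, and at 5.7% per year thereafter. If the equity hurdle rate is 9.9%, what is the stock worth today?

Two-stage DDM. Project D₁…D_5 at 0.165, terminal growth 0.057, discount at r = 0.099.
D_1 = 11.3355
D_2 = 13.2058
D_3 = 15.3848
D_4 = 17.9232
D_5 = 20.8806
Terminal value at t=5: TV = D_6/(r−g) = 22.0708/(0.099−0.057) = 525.4945
P₀ = 11.3355/(1+0.099)^1 + 13.2058/(1+0.099)^2 + 15.3848/(1+0.099)^3 + 17.9232/(1+0.099)^4 + 20.8806/(1+0.099)^5 + 525.4945/(1+0.099)^5 = 385.9271

$385.93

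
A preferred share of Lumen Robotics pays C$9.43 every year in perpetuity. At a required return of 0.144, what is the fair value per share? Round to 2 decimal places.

C$65.49

Zero-growth DDM (perpetuity): P₀ = D/r = 9.43 / 0.144 = 65.4861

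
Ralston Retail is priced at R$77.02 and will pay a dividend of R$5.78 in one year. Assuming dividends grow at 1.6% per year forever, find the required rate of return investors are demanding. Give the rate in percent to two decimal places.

9.10%

Rearranging the constant-growth DDM: r = D₁/P₀ + g.
r = 5.7800 / 77.02 + 0.016 = 0.07505 + 0.016 = 0.09105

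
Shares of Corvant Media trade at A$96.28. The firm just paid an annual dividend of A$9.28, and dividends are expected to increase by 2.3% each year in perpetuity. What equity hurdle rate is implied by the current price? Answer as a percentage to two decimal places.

12.16%

Rearranging the constant-growth DDM: r = D₁/P₀ + g.
D₁ = 9.28 × (1 + 0.023) = 9.4934.
r = 9.4934 / 96.28 + 0.023 = 0.09860 + 0.023 = 0.12160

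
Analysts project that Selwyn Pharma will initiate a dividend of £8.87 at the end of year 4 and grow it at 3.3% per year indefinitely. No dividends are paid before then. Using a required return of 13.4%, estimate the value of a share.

£60.22

Deferred-dividend DDM. At t=3 the remaining stream is a growing perpetuity with first payment D_4 = 8.87.
V_3 = D_4/(r−g) = 8.87/(0.134−0.033) = 87.8218
P₀ = V_3/(1+r)^3 = 87.8218/(1+0.134)^3 = 60.2231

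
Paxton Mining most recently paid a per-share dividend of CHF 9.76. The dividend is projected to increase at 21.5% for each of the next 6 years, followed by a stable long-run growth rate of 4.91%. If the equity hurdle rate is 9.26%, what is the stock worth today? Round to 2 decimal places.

CHF 531.43

Two-stage DDM. Project D₁…D_6 at 0.215, terminal growth 0.0491, discount at r = 0.0926.
D_1 = 11.8584
D_2 = 14.4080
D_3 = 17.5057
D_4 = 21.2694
D_5 = 25.8423
D_6 = 31.3984
Terminal value at t=6: TV = D_7/(r−g) = 32.9401/(0.0926−0.0491) = 757.2427
P₀ = 11.8584/(1+0.0926)^1 + 14.4080/(1+0.0926)^2 + 17.5057/(1+0.0926)^3 + 21.2694/(1+0.0926)^4 + 25.8423/(1+0.0926)^5 + 31.3984/(1+0.0926)^6 + 757.2427/(1+0.0926)^6 = 531.4323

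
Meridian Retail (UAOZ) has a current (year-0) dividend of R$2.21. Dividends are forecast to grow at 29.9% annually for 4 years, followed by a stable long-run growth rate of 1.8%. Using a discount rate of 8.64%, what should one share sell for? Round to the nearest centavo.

R$81.33

Two-stage DDM. Project D₁…D_4 at 0.299, terminal growth 0.018, discount at r = 0.0864.
D_1 = 2.8708
D_2 = 3.7292
D_3 = 4.8442
D_4 = 6.2926
Terminal value at t=4: TV = D_5/(r−g) = 6.4058/(0.0864−0.018) = 93.6528
P₀ = 2.8708/(1+0.0864)^1 + 3.7292/(1+0.0864)^2 + 4.8442/(1+0.0864)^3 + 6.2926/(1+0.0864)^4 + 93.6528/(1+0.0864)^4 = 81.3269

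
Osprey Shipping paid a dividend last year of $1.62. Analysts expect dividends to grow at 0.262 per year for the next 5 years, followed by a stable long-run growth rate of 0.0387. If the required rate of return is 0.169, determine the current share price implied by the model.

$29.19

Two-stage DDM. Project D₁…D_5 at 0.262, terminal growth 0.0387, discount at r = 0.169.
D_1 = 2.0444
D_2 = 2.5801
D_3 = 3.2561
D_4 = 4.1092
D_5 = 5.1858
Terminal value at t=5: TV = D_6/(r−g) = 5.3864/(0.169−0.0387) = 41.3388
P₀ = 2.0444/(1+0.169)^1 + 2.5801/(1+0.169)^2 + 3.2561/(1+0.169)^3 + 4.1092/(1+0.169)^4 + 5.1858/(1+0.169)^5 + 41.3388/(1+0.169)^5 = 29.1867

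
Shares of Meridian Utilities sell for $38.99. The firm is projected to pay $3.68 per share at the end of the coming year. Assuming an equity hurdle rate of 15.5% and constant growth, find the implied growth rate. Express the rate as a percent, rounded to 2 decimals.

From P₀ = D₁/(r − g), the implied growth is g = r − D₁/P₀.
g = 0.155 − 3.68/38.99 = 0.155 − 0.09438 = 0.06062

6.06%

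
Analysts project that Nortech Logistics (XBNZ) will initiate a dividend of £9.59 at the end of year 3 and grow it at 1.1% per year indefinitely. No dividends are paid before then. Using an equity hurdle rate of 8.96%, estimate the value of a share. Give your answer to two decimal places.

£102.77

Deferred-dividend DDM. At t=2 the remaining stream is a growing perpetuity with first payment D_3 = 9.59.
V_2 = D_3/(r−g) = 9.59/(0.0896−0.011) = 122.0102
P₀ = V_2/(1+r)^2 = 122.0102/(1+0.0896)^2 = 102.7689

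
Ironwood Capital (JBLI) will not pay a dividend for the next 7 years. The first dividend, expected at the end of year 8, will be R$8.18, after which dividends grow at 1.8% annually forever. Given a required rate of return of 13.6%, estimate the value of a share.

Deferred-dividend DDM. At t=7 the remaining stream is a growing perpetuity with first payment D_8 = 8.18.
V_7 = D_8/(r−g) = 8.18/(0.136−0.018) = 69.3220
P₀ = V_7/(1+r)^7 = 69.3220/(1+0.136)^7 = 28.3938

R$28.39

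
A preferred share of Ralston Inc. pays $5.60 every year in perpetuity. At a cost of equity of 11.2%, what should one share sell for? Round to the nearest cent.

$50.00

Zero-growth DDM (perpetuity): P₀ = D/r = 5.60 / 0.112 = 50.0000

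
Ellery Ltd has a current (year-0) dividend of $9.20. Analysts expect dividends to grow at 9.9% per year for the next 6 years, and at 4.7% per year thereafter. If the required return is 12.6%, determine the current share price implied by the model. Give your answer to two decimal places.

$156.15

Two-stage DDM. Project D₁…D_6 at 0.099, terminal growth 0.047, discount at r = 0.126.
D_1 = 10.1108
D_2 = 11.1118
D_3 = 12.2118
D_4 = 13.4208
D_5 = 14.7495
D_6 = 16.2097
Terminal value at t=6: TV = D_7/(r−g) = 16.9715/(0.126−0.047) = 214.8293
P₀ = 10.1108/(1+0.126)^1 + 11.1118/(1+0.126)^2 + 12.2118/(1+0.126)^3 + 13.4208/(1+0.126)^4 + 14.7495/(1+0.126)^5 + 16.2097/(1+0.126)^6 + 214.8293/(1+0.126)^6 = 156.1536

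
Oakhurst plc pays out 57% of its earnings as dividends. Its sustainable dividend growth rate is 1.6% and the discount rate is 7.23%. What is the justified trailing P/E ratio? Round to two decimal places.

10.29

Justified trailing P/E = b(1+g)/(r−g) = 0.57×(1+0.016)/(0.0723−0.016) = 10.2863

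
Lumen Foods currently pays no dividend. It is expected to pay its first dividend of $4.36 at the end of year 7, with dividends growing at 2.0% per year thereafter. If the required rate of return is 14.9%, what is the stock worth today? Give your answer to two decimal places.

$14.69

Deferred-dividend DDM. At t=6 the remaining stream is a growing perpetuity with first payment D_7 = 4.36.
V_6 = D_7/(r−g) = 4.36/(0.149−0.02) = 33.7984
P₀ = V_6/(1+r)^6 = 33.7984/(1+0.149)^6 = 14.6885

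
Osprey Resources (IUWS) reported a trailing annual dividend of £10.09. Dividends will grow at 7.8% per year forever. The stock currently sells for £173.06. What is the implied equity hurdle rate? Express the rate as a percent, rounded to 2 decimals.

14.09%

Rearranging the constant-growth DDM: r = D₁/P₀ + g.
D₁ = 10.09 × (1 + 0.078) = 10.8770.
r = 10.8770 / 173.06 + 0.078 = 0.06285 + 0.078 = 0.14085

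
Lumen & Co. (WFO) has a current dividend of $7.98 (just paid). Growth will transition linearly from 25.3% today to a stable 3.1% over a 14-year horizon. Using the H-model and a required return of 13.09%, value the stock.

$206.49

H-model: P₀ = D₀[(1+g_L) + H(g_S−g_L)]/(r−g_L), with H = 14/2 = 7.
P₀ = 7.98 × [(1+0.031) + 7×(0.253−0.031)] / (0.1309−0.031)
   = 7.98 × 2.5850 / 0.0999 = 206.4895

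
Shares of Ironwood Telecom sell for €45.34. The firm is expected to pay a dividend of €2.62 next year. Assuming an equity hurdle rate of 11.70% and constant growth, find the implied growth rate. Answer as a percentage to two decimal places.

5.92%

From P₀ = D₁/(r − g), the implied growth is g = r − D₁/P₀.
g = 0.117 − 2.62/45.34 = 0.117 − 0.05779 = 0.05921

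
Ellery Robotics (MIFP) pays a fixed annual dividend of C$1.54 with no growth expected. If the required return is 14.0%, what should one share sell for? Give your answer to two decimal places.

C$11.00

Zero-growth DDM (perpetuity): P₀ = D/r = 1.54 / 0.14 = 11.0000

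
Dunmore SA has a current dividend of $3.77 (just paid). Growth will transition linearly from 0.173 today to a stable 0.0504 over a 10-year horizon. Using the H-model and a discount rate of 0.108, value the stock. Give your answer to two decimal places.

H-model: P₀ = D₀[(1+g_L) + H(g_S−g_L)]/(r−g_L), with H = 10/2 = 5.
P₀ = 3.77 × [(1+0.0504) + 5×(0.173−0.0504)] / (0.108−0.0504)
   = 3.77 × 1.6634 / 0.0576 = 108.8718

$108.87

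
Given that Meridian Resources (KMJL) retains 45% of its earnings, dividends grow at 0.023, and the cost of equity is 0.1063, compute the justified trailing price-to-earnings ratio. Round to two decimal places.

Payout ratio b = 1 − 0.45 = 0.55.
Justified trailing P/E = b(1+g)/(r−g) = 0.55×(1+0.023)/(0.1063−0.023) = 6.7545

6.75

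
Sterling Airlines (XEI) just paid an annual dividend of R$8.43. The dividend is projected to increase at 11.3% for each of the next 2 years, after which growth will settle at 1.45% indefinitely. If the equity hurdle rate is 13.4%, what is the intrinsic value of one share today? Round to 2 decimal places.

R$85.34

Two-stage DDM. Project D₁…D_2 at 0.113, terminal growth 0.0145, discount at r = 0.134.
D_1 = 9.3826
D_2 = 10.4428
Terminal value at t=2: TV = D_3/(r−g) = 10.5942/(0.134−0.0145) = 88.6548
P₀ = 9.3826/(1+0.134)^1 + 10.4428/(1+0.134)^2 + 88.6548/(1+0.134)^2 = 85.3353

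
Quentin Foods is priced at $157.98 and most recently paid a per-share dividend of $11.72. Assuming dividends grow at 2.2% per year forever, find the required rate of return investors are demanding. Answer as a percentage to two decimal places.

Rearranging the constant-growth DDM: r = D₁/P₀ + g.
D₁ = 11.72 × (1 + 0.022) = 11.9778.
r = 11.9778 / 157.98 + 0.022 = 0.07582 + 0.022 = 0.09782

9.78%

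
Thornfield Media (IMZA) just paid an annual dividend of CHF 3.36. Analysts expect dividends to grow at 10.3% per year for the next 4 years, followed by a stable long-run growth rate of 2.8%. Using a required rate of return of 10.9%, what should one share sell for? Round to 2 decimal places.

Two-stage DDM. Project D₁…D_4 at 0.103, terminal growth 0.028, discount at r = 0.109.
D_1 = 3.7061
D_2 = 4.0878
D_3 = 4.5089
D_4 = 4.9733
Terminal value at t=4: TV = D_5/(r−g) = 5.1125/(0.109−0.028) = 63.1174
P₀ = 3.7061/(1+0.109)^1 + 4.0878/(1+0.109)^2 + 4.5089/(1+0.109)^3 + 4.9733/(1+0.109)^4 + 63.1174/(1+0.109)^4 = 54.9868

CHF 54.99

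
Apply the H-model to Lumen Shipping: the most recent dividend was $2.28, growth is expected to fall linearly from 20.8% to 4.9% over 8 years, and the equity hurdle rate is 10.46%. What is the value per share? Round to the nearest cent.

$69.10

H-model: P₀ = D₀[(1+g_L) + H(g_S−g_L)]/(r−g_L), with H = 8/2 = 4.
P₀ = 2.28 × [(1+0.049) + 4×(0.208−0.049)] / (0.1046−0.049)
   = 2.28 × 1.6850 / 0.0556 = 69.0971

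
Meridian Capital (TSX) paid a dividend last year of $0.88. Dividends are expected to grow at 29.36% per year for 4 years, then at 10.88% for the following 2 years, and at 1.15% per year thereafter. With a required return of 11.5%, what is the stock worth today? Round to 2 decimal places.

Three-stage DDM. Project D₁…D_6; terminal Gordon value at t=6 with g = 0.0115; discount at r = 0.115.
D_1 = 1.1384
D_2 = 1.4726
D_3 = 1.9049
D_4 = 2.4642
D_5 = 2.7323
D_6 = 3.0296
TV_6 = 3.0645/(0.115−0.0115) = 29.6084
P₀ = Σ Dₜ/(1+r)ᵗ + TV_6/(1+r)^6 = 23.7449

$23.74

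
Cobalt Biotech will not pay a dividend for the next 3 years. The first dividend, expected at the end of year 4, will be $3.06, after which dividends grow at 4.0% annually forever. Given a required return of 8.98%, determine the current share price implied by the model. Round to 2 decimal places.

Deferred-dividend DDM. At t=3 the remaining stream is a growing perpetuity with first payment D_4 = 3.06.
V_3 = D_4/(r−g) = 3.06/(0.0898−0.04) = 61.4458
P₀ = V_3/(1+r)^3 = 61.4458/(1+0.0898)^3 = 47.4735

$47.47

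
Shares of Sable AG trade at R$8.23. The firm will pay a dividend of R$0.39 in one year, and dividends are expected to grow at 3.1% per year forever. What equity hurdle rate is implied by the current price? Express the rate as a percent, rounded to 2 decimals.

7.84%

Rearranging the constant-growth DDM: r = D₁/P₀ + g.
r = 0.3900 / 8.23 + 0.031 = 0.04739 + 0.031 = 0.07839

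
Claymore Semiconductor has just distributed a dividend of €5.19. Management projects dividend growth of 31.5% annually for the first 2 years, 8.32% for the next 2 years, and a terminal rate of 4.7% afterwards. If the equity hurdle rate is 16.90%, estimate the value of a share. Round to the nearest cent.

€72.52

Three-stage DDM. Project D₁…D_4; terminal Gordon value at t=4 with g = 0.047; discount at r = 0.169.
D_1 = 6.8249
D_2 = 8.9747
D_3 = 9.7214
D_4 = 10.5302
TV_4 = 11.0251/(0.169−0.047) = 90.3697
P₀ = Σ Dₜ/(1+r)ᵗ + TV_4/(1+r)^4 = 72.5206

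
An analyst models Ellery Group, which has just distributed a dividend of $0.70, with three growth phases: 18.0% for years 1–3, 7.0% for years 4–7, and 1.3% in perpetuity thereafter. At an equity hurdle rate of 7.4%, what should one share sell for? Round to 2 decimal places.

$21.41

Three-stage DDM. Project D₁…D_7; terminal Gordon value at t=7 with g = 0.013; discount at r = 0.074.
D_1 = 0.8260
D_2 = 0.9747
D_3 = 1.1501
D_4 = 1.2306
D_5 = 1.3168
D_6 = 1.4089
D_7 = 1.5076
TV_7 = 1.5272/(0.074−0.013) = 25.0356
P₀ = Σ Dₜ/(1+r)ᵗ + TV_7/(1+r)^7 = 21.4106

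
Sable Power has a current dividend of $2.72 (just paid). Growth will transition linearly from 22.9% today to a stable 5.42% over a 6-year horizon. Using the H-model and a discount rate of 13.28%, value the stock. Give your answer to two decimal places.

$54.63

H-model: P₀ = D₀[(1+g_L) + H(g_S−g_L)]/(r−g_L), with H = 6/2 = 3.
P₀ = 2.72 × [(1+0.0542) + 3×(0.229−0.0542)] / (0.1328−0.0542)
   = 2.72 × 1.5786 / 0.0786 = 54.6284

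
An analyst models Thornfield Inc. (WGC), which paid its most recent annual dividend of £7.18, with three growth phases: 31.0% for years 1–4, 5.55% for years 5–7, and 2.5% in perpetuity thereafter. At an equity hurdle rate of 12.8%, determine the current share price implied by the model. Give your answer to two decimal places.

£183.18

Three-stage DDM. Project D₁…D_7; terminal Gordon value at t=7 with g = 0.025; discount at r = 0.128.
D_1 = 9.4058
D_2 = 12.3216
D_3 = 16.1413
D_4 = 21.1451
D_5 = 22.3186
D_6 = 23.5573
D_7 = 24.8648
TV_7 = 25.4864/(0.128−0.025) = 247.4406
P₀ = Σ Dₜ/(1+r)ᵗ + TV_7/(1+r)^7 = 183.1775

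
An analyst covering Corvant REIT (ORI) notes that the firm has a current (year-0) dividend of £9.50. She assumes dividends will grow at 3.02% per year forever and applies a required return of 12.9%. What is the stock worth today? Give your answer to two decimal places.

£99.06

Gordon growth model: P₀ = D₁/(r − g). D₁ = 9.50 × (1 + 0.0302) = 9.7869.
P₀ = 9.7869 / (0.129 − 0.0302) = 9.7869 / 0.0988 = 99.0577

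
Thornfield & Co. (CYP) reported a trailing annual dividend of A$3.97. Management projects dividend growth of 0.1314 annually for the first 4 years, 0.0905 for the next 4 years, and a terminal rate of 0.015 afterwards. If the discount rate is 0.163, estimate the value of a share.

A$45.82

Three-stage DDM. Project D₁…D_8; terminal Gordon value at t=8 with g = 0.015; discount at r = 0.163.
D_1 = 4.4917
D_2 = 5.0819
D_3 = 5.7496
D_4 = 6.5051
D_5 = 7.0938
D_6 = 7.7358
D_7 = 8.4359
D_8 = 9.1994
TV_8 = 9.3374/(0.163−0.015) = 63.0902
P₀ = Σ Dₜ/(1+r)ᵗ + TV_8/(1+r)^8 = 45.8213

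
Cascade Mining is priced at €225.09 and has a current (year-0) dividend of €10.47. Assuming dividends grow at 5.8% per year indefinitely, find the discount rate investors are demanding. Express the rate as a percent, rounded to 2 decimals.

Rearranging the constant-growth DDM: r = D₁/P₀ + g.
D₁ = 10.47 × (1 + 0.058) = 11.0773.
r = 11.0773 / 225.09 + 0.058 = 0.04921 + 0.058 = 0.10721

10.72%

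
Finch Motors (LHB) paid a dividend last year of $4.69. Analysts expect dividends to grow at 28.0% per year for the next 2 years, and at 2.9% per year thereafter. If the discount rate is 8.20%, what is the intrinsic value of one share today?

$139.54

Two-stage DDM. Project D₁…D_2 at 0.28, terminal growth 0.029, discount at r = 0.082.
D_1 = 6.0032
D_2 = 7.6841
Terminal value at t=2: TV = D_3/(r−g) = 7.9069/(0.082−0.029) = 149.1874
P₀ = 6.0032/(1+0.082)^1 + 7.6841/(1+0.082)^2 + 149.1874/(1+0.082)^2 = 139.5436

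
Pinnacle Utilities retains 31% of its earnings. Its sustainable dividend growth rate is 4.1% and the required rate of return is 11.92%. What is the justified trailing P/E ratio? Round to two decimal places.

9.19

Payout ratio b = 1 − 0.31 = 0.69.
Justified trailing P/E = b(1+g)/(r−g) = 0.69×(1+0.041)/(0.1192−0.041) = 9.1853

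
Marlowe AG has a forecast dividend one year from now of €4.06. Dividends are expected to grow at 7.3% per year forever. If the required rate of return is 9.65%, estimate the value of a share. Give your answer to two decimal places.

Gordon growth model: P₀ = D₁/(r − g), with D₁ = 4.06 given directly.
P₀ = 4.0600 / (0.0965 − 0.073) = 4.0600 / 0.0235 = 172.7660

€172.77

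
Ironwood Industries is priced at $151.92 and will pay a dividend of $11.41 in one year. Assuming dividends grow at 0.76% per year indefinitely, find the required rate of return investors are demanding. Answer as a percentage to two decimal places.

8.27%

Rearranging the constant-growth DDM: r = D₁/P₀ + g.
r = 11.4100 / 151.92 + 0.0076 = 0.07511 + 0.0076 = 0.08271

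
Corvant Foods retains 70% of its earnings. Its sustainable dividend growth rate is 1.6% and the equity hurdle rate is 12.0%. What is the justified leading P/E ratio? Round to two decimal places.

Payout ratio b = 1 − 0.70 = 0.30.
Justified leading P/E = b/(r−g) = 0.30/(0.12−0.016) = 2.8846

2.88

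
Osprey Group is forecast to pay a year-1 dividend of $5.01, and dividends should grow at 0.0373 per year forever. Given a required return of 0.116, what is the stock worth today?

$63.66

Gordon growth model: P₀ = D₁/(r − g), with D₁ = 5.01 given directly.
P₀ = 5.0100 / (0.116 − 0.0373) = 5.0100 / 0.0787 = 63.6595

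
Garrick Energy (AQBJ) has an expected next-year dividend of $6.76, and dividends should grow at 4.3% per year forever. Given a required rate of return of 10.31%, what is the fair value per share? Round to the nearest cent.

$112.48

Gordon growth model: P₀ = D₁/(r − g), with D₁ = 6.76 given directly.
P₀ = 6.7600 / (0.1031 − 0.043) = 6.7600 / 0.0601 = 112.4792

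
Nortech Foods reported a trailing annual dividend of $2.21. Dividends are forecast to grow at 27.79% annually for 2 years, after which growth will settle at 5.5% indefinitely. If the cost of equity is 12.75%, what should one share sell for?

Two-stage DDM. Project D₁…D_2 at 0.2779, terminal growth 0.055, discount at r = 0.1275.
D_1 = 2.8242
D_2 = 3.6090
Terminal value at t=2: TV = D_3/(r−g) = 3.8075/(0.1275−0.055) = 52.5171
P₀ = 2.8242/(1+0.1275)^1 + 3.6090/(1+0.1275)^2 + 52.5171/(1+0.1275)^2 = 46.6549

$46.65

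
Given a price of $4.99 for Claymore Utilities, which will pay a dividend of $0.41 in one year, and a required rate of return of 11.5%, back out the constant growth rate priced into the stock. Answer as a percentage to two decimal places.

3.28%

From P₀ = D₁/(r − g), the implied growth is g = r − D₁/P₀.
g = 0.115 − 0.41/4.99 = 0.115 − 0.08216 = 0.03284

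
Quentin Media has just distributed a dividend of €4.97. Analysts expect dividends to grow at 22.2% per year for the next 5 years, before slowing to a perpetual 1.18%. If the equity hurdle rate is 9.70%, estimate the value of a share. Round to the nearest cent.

Two-stage DDM. Project D₁…D_5 at 0.222, terminal growth 0.0118, discount at r = 0.097.
D_1 = 6.0733
D_2 = 7.4216
D_3 = 9.0692
D_4 = 11.0826
D_5 = 13.5429
Terminal value at t=5: TV = D_6/(r−g) = 13.7027/(0.097−0.0118) = 160.8302
P₀ = 6.0733/(1+0.097)^1 + 7.4216/(1+0.097)^2 + 9.0692/(1+0.097)^3 + 11.0826/(1+0.097)^4 + 13.5429/(1+0.097)^5 + 160.8302/(1+0.097)^5 = 135.9866

€135.99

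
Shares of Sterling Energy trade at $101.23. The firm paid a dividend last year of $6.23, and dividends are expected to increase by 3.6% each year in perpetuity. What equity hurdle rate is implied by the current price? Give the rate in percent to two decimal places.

Rearranging the constant-growth DDM: r = D₁/P₀ + g.
D₁ = 6.23 × (1 + 0.036) = 6.4543.
r = 6.4543 / 101.23 + 0.036 = 0.06376 + 0.036 = 0.09976

9.98%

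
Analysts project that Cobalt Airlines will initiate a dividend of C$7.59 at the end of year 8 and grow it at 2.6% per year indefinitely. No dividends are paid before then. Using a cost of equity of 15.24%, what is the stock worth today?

C$22.25

Deferred-dividend DDM. At t=7 the remaining stream is a growing perpetuity with first payment D_8 = 7.59.
V_7 = D_8/(r−g) = 7.59/(0.1524−0.026) = 60.0475
P₀ = V_7/(1+r)^7 = 60.0475/(1+0.1524)^7 = 22.2470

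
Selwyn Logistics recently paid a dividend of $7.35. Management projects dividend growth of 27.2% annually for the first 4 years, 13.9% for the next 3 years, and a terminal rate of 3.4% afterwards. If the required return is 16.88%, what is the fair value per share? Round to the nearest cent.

$139.06

Three-stage DDM. Project D₁…D_7; terminal Gordon value at t=7 with g = 0.034; discount at r = 0.1688.
D_1 = 9.3492
D_2 = 11.8922
D_3 = 15.1269
D_4 = 19.2414
D_5 = 21.9159
D_6 = 24.9622
D_7 = 28.4320
TV_7 = 29.3987/(0.1688−0.034) = 218.0909
P₀ = Σ Dₜ/(1+r)ᵗ + TV_7/(1+r)^7 = 139.0598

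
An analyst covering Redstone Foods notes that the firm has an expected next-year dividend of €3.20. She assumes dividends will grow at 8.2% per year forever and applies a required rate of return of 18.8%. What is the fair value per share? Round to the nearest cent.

Gordon growth model: P₀ = D₁/(r − g), with D₁ = 3.20 given directly.
P₀ = 3.2000 / (0.188 − 0.082) = 3.2000 / 0.106 = 30.1887

€30.19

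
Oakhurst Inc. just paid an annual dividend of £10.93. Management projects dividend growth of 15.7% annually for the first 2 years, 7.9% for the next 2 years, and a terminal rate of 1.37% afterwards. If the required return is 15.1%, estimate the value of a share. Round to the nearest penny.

Three-stage DDM. Project D₁…D_4; terminal Gordon value at t=4 with g = 0.0137; discount at r = 0.151.
D_1 = 12.6460
D_2 = 14.6314
D_3 = 15.7873
D_4 = 17.0345
TV_4 = 17.2679/(0.151−0.0137) = 125.7676
P₀ = Σ Dₜ/(1+r)ᵗ + TV_4/(1+r)^4 = 113.7488

£113.75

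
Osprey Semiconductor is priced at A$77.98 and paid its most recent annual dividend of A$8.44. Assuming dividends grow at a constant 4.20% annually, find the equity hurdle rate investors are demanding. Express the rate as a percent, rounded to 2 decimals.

Rearranging the constant-growth DDM: r = D₁/P₀ + g.
D₁ = 8.44 × (1 + 0.042) = 8.7945.
r = 8.7945 / 77.98 + 0.042 = 0.11278 + 0.042 = 0.15478

15.48%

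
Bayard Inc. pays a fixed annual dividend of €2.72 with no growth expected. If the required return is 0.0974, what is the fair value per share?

Zero-growth DDM (perpetuity): P₀ = D/r = 2.72 / 0.0974 = 27.9261

€27.93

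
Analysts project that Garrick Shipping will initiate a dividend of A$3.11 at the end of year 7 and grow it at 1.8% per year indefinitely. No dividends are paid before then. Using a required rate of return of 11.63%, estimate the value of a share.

Deferred-dividend DDM. At t=6 the remaining stream is a growing perpetuity with first payment D_7 = 3.11.
V_6 = D_7/(r−g) = 3.11/(0.1163−0.018) = 31.6378
P₀ = V_6/(1+r)^6 = 31.6378/(1+0.1163)^6 = 16.3501

A$16.35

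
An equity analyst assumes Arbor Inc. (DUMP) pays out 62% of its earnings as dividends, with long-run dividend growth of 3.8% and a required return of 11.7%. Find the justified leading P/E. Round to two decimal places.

7.85

Justified leading P/E = b/(r−g) = 0.62/(0.117−0.038) = 7.8481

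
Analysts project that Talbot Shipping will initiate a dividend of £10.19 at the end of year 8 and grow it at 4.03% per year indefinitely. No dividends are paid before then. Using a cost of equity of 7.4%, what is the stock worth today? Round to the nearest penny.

Deferred-dividend DDM. At t=7 the remaining stream is a growing perpetuity with first payment D_8 = 10.19.
V_7 = D_8/(r−g) = 10.19/(0.074−0.0403) = 302.3739
P₀ = V_7/(1+r)^7 = 302.3739/(1+0.074)^7 = 183.4486

£183.45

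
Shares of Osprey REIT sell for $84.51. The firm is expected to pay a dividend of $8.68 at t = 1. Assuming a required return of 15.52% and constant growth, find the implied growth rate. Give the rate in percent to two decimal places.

From P₀ = D₁/(r − g), the implied growth is g = r − D₁/P₀.
g = 0.1552 − 8.68/84.51 = 0.1552 − 0.10271 = 0.05249

5.25%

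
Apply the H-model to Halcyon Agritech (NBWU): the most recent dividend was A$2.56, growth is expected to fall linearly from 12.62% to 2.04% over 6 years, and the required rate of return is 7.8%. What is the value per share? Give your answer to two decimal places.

A$59.46

H-model: P₀ = D₀[(1+g_L) + H(g_S−g_L)]/(r−g_L), with H = 6/2 = 3.
P₀ = 2.56 × [(1+0.0204) + 3×(0.1262−0.0204)] / (0.078−0.0204)
   = 2.56 × 1.3378 / 0.0576 = 59.4578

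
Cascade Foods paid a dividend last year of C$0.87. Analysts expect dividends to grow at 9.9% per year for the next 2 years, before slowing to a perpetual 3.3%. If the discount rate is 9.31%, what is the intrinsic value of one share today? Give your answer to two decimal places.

C$16.87

Two-stage DDM. Project D₁…D_2 at 0.099, terminal growth 0.033, discount at r = 0.0931.
D_1 = 0.9561
D_2 = 1.0508
Terminal value at t=2: TV = D_3/(r−g) = 1.0855/(0.0931−0.033) = 18.0609
P₀ = 0.9561/(1+0.0931)^1 + 1.0508/(1+0.0931)^2 + 18.0609/(1+0.0931)^2 = 16.8695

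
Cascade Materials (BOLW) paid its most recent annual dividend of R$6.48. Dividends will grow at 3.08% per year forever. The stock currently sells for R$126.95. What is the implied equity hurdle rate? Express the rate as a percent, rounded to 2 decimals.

8.34%

Rearranging the constant-growth DDM: r = D₁/P₀ + g.
D₁ = 6.48 × (1 + 0.0308) = 6.6796.
r = 6.6796 / 126.95 + 0.0308 = 0.05262 + 0.0308 = 0.08342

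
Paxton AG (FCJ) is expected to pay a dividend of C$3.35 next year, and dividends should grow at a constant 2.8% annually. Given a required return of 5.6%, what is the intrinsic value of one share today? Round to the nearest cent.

C$119.64

Gordon growth model: P₀ = D₁/(r − g), with D₁ = 3.35 given directly.
P₀ = 3.3500 / (0.056 − 0.028) = 3.3500 / 0.028 = 119.6429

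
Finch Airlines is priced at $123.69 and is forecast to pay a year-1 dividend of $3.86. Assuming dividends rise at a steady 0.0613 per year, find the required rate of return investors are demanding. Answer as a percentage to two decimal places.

Rearranging the constant-growth DDM: r = D₁/P₀ + g.
r = 3.8600 / 123.69 + 0.0613 = 0.03121 + 0.0613 = 0.09251

9.25%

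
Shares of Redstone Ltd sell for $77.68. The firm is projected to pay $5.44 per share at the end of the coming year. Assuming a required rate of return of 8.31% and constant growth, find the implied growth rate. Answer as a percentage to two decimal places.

From P₀ = D₁/(r − g), the implied growth is g = r − D₁/P₀.
g = 0.0831 − 5.44/77.68 = 0.0831 − 0.07003 = 0.01307

1.31%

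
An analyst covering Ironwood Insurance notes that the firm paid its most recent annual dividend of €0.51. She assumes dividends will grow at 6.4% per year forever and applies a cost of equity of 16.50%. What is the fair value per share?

Gordon growth model: P₀ = D₁/(r − g). D₁ = 0.51 × (1 + 0.064) = 0.5426.
P₀ = 0.5426 / (0.165 − 0.064) = 0.5426 / 0.101 = 5.3727

€5.37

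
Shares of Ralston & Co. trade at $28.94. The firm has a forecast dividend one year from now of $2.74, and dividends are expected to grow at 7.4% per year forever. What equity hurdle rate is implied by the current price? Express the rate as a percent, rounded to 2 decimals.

16.87%

Rearranging the constant-growth DDM: r = D₁/P₀ + g.
r = 2.7400 / 28.94 + 0.074 = 0.09468 + 0.074 = 0.16868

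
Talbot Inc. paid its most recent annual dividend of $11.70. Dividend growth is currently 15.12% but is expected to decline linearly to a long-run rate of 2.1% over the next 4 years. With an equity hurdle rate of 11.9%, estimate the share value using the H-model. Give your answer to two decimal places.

$152.98

H-model: P₀ = D₀[(1+g_L) + H(g_S−g_L)]/(r−g_L), with H = 4/2 = 2.
P₀ = 11.70 × [(1+0.021) + 2×(0.1512−0.021)] / (0.119−0.021)
   = 11.70 × 1.2814 / 0.098 = 152.9835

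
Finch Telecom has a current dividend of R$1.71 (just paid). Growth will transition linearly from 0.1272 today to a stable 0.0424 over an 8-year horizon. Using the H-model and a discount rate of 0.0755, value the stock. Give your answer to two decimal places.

R$71.38

H-model: P₀ = D₀[(1+g_L) + H(g_S−g_L)]/(r−g_L), with H = 8/2 = 4.
P₀ = 1.71 × [(1+0.0424) + 4×(0.1272−0.0424)] / (0.0755−0.0424)
   = 1.71 × 1.3816 / 0.0331 = 71.3757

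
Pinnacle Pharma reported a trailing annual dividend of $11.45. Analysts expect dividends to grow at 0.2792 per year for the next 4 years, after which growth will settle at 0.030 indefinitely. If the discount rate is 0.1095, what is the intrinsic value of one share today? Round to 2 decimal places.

$328.33

Two-stage DDM. Project D₁…D_4 at 0.2792, terminal growth 0.03, discount at r = 0.1095.
D_1 = 14.6468
D_2 = 18.7362
D_3 = 23.9674
D_4 = 30.6591
Terminal value at t=4: TV = D_5/(r−g) = 31.5789/(0.1095−0.03) = 397.2184
P₀ = 14.6468/(1+0.1095)^1 + 18.7362/(1+0.1095)^2 + 23.9674/(1+0.1095)^3 + 30.6591/(1+0.1095)^4 + 397.2184/(1+0.1095)^4 = 328.3348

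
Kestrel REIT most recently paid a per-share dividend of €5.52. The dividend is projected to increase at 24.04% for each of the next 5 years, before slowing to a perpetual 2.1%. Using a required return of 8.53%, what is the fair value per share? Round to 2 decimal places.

Two-stage DDM. Project D₁…D_5 at 0.2404, terminal growth 0.021, discount at r = 0.0853.
D_1 = 6.8470
D_2 = 8.4930
D_3 = 10.5348
D_4 = 13.0673
D_5 = 16.2087
Terminal value at t=5: TV = D_6/(r−g) = 16.5491/(0.0853−0.021) = 257.3728
P₀ = 6.8470/(1+0.0853)^1 + 8.4930/(1+0.0853)^2 + 10.5348/(1+0.0853)^3 + 13.0673/(1+0.0853)^4 + 16.2087/(1+0.0853)^5 + 257.3728/(1+0.0853)^5 = 212.8716

€212.87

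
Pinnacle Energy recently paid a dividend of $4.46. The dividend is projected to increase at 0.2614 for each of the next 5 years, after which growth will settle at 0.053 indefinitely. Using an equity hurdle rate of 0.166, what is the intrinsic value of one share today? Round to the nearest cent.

$89.99

Two-stage DDM. Project D₁…D_5 at 0.2614, terminal growth 0.053, discount at r = 0.166.
D_1 = 5.6258
D_2 = 7.0964
D_3 = 8.9514
D_4 = 11.2914
D_5 = 14.2429
Terminal value at t=5: TV = D_6/(r−g) = 14.9978/(0.166−0.053) = 132.7238
P₀ = 5.6258/(1+0.166)^1 + 7.0964/(1+0.166)^2 + 8.9514/(1+0.166)^3 + 11.2914/(1+0.166)^4 + 14.2429/(1+0.166)^5 + 132.7238/(1+0.166)^5 = 89.9910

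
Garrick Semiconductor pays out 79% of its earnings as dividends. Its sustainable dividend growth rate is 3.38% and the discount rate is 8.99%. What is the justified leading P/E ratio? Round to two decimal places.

Justified leading P/E = b/(r−g) = 0.79/(0.0899−0.0338) = 14.0820

14.08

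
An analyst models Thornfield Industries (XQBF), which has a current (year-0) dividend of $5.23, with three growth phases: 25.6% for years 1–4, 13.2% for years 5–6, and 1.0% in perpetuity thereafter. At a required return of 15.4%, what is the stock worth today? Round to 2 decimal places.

Three-stage DDM. Project D₁…D_6; terminal Gordon value at t=6 with g = 0.01; discount at r = 0.154.
D_1 = 6.5689
D_2 = 8.2505
D_3 = 10.3626
D_4 = 13.0155
D_5 = 14.7335
D_6 = 16.6784
TV_6 = 16.8451/(0.154−0.01) = 116.9801
P₀ = Σ Dₜ/(1+r)ᵗ + TV_6/(1+r)^6 = 89.7616

$89.76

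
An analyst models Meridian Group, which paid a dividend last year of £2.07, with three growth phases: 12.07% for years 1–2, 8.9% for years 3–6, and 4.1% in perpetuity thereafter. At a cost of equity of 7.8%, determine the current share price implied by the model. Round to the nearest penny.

Three-stage DDM. Project D₁…D_6; terminal Gordon value at t=6 with g = 0.041; discount at r = 0.078.
D_1 = 2.3198
D_2 = 2.5999
D_3 = 2.8312
D_4 = 3.0832
D_5 = 3.3576
D_6 = 3.6565
TV_6 = 3.8064/(0.078−0.041) = 102.8749
P₀ = Σ Dₜ/(1+r)ᵗ + TV_6/(1+r)^6 = 79.1225

£79.12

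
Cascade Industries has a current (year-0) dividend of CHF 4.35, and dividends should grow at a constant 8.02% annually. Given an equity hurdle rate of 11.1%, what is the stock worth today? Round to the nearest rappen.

Gordon growth model: P₀ = D₁/(r − g). D₁ = 4.35 × (1 + 0.0802) = 4.6989.
P₀ = 4.6989 / (0.111 − 0.0802) = 4.6989 / 0.0308 = 152.5607

CHF 152.56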